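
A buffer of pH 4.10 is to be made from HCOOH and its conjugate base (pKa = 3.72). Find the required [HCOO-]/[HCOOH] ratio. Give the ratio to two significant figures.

pH = pKa + log(r) ⇒ log(r) = 4.10 − 3.72 = +0.38
r = [HCOO-]/[HCOOH] = 10^(+0.38) = 2.4

ratio = 2.4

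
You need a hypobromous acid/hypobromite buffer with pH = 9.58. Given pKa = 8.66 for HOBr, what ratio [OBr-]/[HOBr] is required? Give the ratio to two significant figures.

ratio = 8.3

pH = pKa + log(r) ⇒ log(r) = 9.58 − 8.66 = +0.92
r = [OBr-]/[HOBr] = 10^(+0.92) = 8.32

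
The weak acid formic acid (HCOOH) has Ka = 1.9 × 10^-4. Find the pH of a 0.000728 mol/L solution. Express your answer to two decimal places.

pH = 3.54

HCOOH ⇌ HCOO- + H+
From the ICE table, Ka = [H+]²/(0.000728 − [H+]) = 1.9 × 10^-4.
The 5% rule fails; solving [H+]² + Ka·[H+] − Ka·C₀ = 0 exactly:
[H+] = (−Ka + √(Ka² + 4·Ka·C₀))/2 = 2.89 × 10^-4 M
pH = −log(2.89 × 10^-4) = 3.54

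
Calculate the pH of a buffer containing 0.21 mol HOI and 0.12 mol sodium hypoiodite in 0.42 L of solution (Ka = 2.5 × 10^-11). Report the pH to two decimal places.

pKa = −log(2.5 × 10^-11) = 10.602
Using pH = pKa + log([base]/[acid]) with [base]/[acid] = 0.12/0.21:
pH = 10.602 + (-0.243) = 10.36

pH = 10.36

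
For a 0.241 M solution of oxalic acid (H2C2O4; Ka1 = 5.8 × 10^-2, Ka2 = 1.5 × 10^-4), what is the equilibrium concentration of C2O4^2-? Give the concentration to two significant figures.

1.5 × 10^-4 M

First ionization gives [H+] ≈ [HC2O4-] = 9.27 × 10^-2 M.
Second step: Ka2 = [H+][C2O4^2-]/[HC2O4-] ≈ [C2O4^2-] (since [H+] ≈ [HC2O4-]).
So [C2O4^2-] ≈ Ka2.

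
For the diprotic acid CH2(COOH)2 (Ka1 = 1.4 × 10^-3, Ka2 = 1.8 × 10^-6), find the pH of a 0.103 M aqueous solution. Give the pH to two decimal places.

Since Ka1 ≫ Ka2, the first ionization dominates [H+].
Ka1 = x²/(0.103 − x) = 1.4 × 10^-3
Solving the quadratic: x = (−Ka1 + √(Ka1² + 4·Ka1·C₀))/2 = 1.13 × 10^-2 M
pH = −log(1.13 × 10^-2) = 1.95

pH = 1.95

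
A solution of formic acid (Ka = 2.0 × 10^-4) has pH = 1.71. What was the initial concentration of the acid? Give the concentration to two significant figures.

[H+] = 10^(-1.71) = 1.95 × 10^-2 M = x
Ka = x²/(C₀ − x) ⇒ C₀ = x + x²/Ka
C₀ = 1.95 × 10^-2 + (1.95 × 10^-2)²/(2.0 × 10^-4) = 1.92 M

C₀ = 1.9 M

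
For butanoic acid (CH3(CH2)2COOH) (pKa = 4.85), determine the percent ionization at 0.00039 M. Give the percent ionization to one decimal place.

17.3%

CH3(CH2)2COOH ⇌ CH3(CH2)2COO- + H+; let x = [H+] at equilibrium.
Ka = 10^(−4.85) = 1.41 × 10^-5
Ka = x²/(C₀ − x); solving the quadratic gives x = 6.74 × 10^-5 M.
Fraction ionized = 6.74 × 10^-5 / 0.00039 = 0.1728 → 17.3%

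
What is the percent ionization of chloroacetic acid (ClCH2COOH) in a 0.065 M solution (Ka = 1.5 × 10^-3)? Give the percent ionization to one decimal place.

14.1%

ClCH2COOH ⇌ ClCH2COO- + H+; let x = [H+] at equilibrium.
Ka = x²/(C₀ − x); solving the quadratic gives x = 9.15 × 10^-3 M.
% ionization = x/C₀ × 100% = 9.15 × 10^-3/0.065 × 100% = 14.1%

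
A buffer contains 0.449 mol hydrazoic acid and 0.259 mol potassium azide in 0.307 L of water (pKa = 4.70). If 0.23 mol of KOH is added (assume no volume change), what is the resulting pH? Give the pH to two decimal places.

pH = 5.05

After neutralization: n(HN3) = 0.219 mol, n(N3-) = 0.489 mol.
Henderson–Hasselbalch with mole ratio 0.489/0.219: pH = 4.70 + (+0.349)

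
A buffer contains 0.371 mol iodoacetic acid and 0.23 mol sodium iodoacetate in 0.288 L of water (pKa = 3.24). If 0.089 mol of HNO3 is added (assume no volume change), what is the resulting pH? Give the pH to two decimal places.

Added H+ converts ICH2COO- to ICH2COOH: ICH2COOH → 0.46 mol, ICH2COO- → 0.141 mol.
pH = pKa + log(n_ICH2COO-/n_ICH2COOH) = 3.24 + log(0.141/0.46) = 3.24 + (-0.514)

pH = 2.73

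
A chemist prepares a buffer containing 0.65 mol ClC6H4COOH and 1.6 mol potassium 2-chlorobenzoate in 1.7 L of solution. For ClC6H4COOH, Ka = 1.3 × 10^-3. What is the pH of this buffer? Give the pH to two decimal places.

pKa = −log(1.3 × 10^-3) = 2.886
Using pH = pKa + log([base]/[acid]) with [base]/[acid] = 1.6/0.65:
pH = 2.886 + (+0.391) = 3.28

pH = 3.28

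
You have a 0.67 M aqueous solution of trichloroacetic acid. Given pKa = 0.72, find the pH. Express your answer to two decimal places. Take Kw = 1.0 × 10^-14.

pH = 0.56

Cl3CCOOH ⇌ Cl3CCOO- + H+
Ka = 10^(−0.72) = 1.91 × 10^-1
Ka = [H+]²/(0.67 − [H+]) = 1.91 × 10^-1
The 5% rule fails; solving [H+]² + Ka·[H+] − Ka·C₀ = 0 exactly:
[H+] = [−0.191 + √(0.191² + 0.512)]/2 = 2.75 × 10^-1 M
pH = −log[H+] = −log(2.75 × 10^-1) = 0.56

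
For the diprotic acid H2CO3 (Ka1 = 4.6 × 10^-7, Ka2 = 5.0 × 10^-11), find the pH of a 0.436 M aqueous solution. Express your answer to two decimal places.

pH = 3.35

Since Ka1 ≫ Ka2, the first ionization dominates [H+].
Ka1 = x²/(0.436 − x) = 4.6 × 10^-7
x ≈ √(4.6 × 10^-7 × 0.436) = 4.48 × 10^-4 M
pH = −log(4.48 × 10^-4) = 3.35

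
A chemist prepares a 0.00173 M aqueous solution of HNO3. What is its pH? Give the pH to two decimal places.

HNO3 is a strong acid and dissociates completely, so [H+] = 0.00173 M.
pH = -log(0.00173) = 2.76

pH = 2.76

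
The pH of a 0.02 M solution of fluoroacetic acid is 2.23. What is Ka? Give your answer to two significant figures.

[H+] = 10^(-2.23) = 5.89 × 10^-3 M
At equilibrium [HA] = 0.02 − 5.89 × 10^-3 = 1.41 × 10^-2 M
Ka = [H+][A-]/[HA] = (5.89 × 10^-3)² / 1.41 × 10^-2 = 2.5 × 10^-3

Ka = 2.5 × 10^-3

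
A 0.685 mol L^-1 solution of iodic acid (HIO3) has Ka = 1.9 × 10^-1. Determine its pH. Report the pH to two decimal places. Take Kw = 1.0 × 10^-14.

HIO3 ⇌ IO3- + H+
Ka = x²/(0.685 − x) = 1.9 × 10^-1
The 5% rule fails; solving x² + Ka·x − Ka·C₀ = 0 exactly:
x = (−Ka + √(Ka² + 4·Ka·C₀))/2 = 2.78 × 10^-1 M
pH = −log(2.78 × 10^-1) = 0.56

pH = 0.56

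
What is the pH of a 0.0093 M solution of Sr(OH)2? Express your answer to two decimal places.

Sr(OH)2 is a strong base (each formula unit releases 2 OH-); [OH-] = 0.0186 M.
pOH = -log(0.0186) = 1.73
pH = 14.00 - 1.73 = 12.27

pH = 12.27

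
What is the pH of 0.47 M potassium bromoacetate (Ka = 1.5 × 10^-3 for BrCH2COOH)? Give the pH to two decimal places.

BrCH2COO- is the conjugate base of the weak acid BrCH2COOH.
Kb = Kw/Ka = 1.0×10^-14 / 1.5 × 10^-3 = 6.67 × 10^-12
Let x = [OH-] at equilibrium. Kb = x²/(0.47 − x).
Since Kb ≪ C₀, x ≈ √(Kb·C₀) = 1.77 × 10^-6 M.
(x/C₀ = 0.00038% < 5%, so the approximation holds.)
pOH = 5.75, so pH = 14.00 − pOH = 8.25

pH = 8.25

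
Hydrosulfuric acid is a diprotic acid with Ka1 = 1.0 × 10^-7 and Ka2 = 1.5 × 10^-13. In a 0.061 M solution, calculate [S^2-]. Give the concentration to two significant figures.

1.5 × 10^-13 M

First ionization gives [H+] ≈ [HS-] = 7.81 × 10^-5 M.
Second step: Ka2 = [H+][S^2-]/[HS-] ≈ [S^2-] (since [H+] ≈ [HS-]).
So [S^2-] ≈ Ka2.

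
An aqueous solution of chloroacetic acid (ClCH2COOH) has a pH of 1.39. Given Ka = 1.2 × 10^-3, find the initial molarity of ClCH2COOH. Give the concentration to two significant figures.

[H+] = 10^(-1.39) = 4.07 × 10^-2 M = x
Ka = x²/(C₀ − x) ⇒ C₀ = x + x²/Ka
C₀ = 4.07 × 10^-2 + (4.07 × 10^-2)²/(1.2 × 10^-3) = 1.42 M

C₀ = 1.4 M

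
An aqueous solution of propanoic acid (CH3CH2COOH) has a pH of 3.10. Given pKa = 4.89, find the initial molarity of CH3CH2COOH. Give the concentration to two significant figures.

C₀ = 5.0 × 10^-2 M

[H+] = 10^(-3.10) = 7.94 × 10^-4 M = x
Ka = 10^(−4.89) = 1.29 × 10^-5
Ka = x²/(C₀ − x) ⇒ C₀ = x + x²/Ka
C₀ = 7.94 × 10^-4 + (7.94 × 10^-4)²/(1.29 × 10^-5) = 4.97 × 10^-2 M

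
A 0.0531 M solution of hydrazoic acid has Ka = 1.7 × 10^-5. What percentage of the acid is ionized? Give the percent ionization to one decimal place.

1.8%

HN3 ⇌ N3- + H+; let x = [H+] at equilibrium.
x ≈ √(Ka·C₀) = √(1.7 × 10^-5 × 0.0531) = 9.50 × 10^-4 M
% ionization = x/C₀ × 100% = 9.50 × 10^-4/0.0531 × 100% = 1.8%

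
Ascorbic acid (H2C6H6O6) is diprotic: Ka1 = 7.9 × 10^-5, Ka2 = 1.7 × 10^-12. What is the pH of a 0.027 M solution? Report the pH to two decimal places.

Since Ka1 ≫ Ka2, the first ionization dominates [H+].
Ka1 = x²/(0.027 − x) = 7.9 × 10^-5
Solving the quadratic: x = (−Ka1 + √(Ka1² + 4·Ka1·C₀))/2 = 1.42 × 10^-3 M
pH = −log(1.42 × 10^-3) = 2.85

pH = 2.85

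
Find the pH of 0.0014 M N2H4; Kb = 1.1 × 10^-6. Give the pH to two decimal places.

N2H4 + H2O ⇌ N2H5+ + OH-
From the ICE table, Kb = [OH-]²/(0.0014 − [OH-]) = 1.1 × 10^-6.
Neglecting [OH-] in the denominator: [OH-] = √(1.1 × 10^-6 × 0.0014) = 3.92 × 10^-5 M
pOH = 4.41, so pH = 14.00 − pOH = 9.59

pH = 9.59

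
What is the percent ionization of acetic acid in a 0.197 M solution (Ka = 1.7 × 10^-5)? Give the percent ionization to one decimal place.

CH3COOH ⇌ CH3COO- + H+; let x = [H+] at equilibrium.
x ≈ √(Ka·C₀) = √(1.7 × 10^-5 × 0.197) = 1.83 × 10^-3 M
% ionization = x/C₀ × 100% = 1.83 × 10^-3/0.197 × 100% = 0.9%

0.9%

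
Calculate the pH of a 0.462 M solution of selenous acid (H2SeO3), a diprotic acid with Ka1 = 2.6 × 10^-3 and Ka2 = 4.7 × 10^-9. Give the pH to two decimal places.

pH = 1.48

Ka1 ≫ Ka2, so treat the first dissociation as the only significant source of H+.
Ka1 = x²/(0.462 − x) = 2.6 × 10^-3
Solving the quadratic: x = (−Ka1 + √(Ka1² + 4·Ka1·C₀))/2 = 3.34 × 10^-2 M
pH = −log(3.34 × 10^-2) = 1.48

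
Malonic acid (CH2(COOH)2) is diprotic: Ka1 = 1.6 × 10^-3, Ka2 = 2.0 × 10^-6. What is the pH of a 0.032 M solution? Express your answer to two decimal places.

Ka1 ≫ Ka2, so treat the first dissociation as the only significant source of H+.
Ka1 = x²/(0.032 − x) = 1.6 × 10^-3
Solving the quadratic: x = (−Ka1 + √(Ka1² + 4·Ka1·C₀))/2 = 6.40 × 10^-3 M
pH = −log(6.40 × 10^-3) = 2.19

pH = 2.19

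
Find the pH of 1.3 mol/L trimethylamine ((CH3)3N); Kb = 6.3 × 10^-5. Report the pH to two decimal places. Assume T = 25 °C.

(CH3)3N + H2O ⇌ (CH3)3NH+ + OH-
From the ICE table, Kb = x²/(1.3 − x) = 6.3 × 10^-5.
Assume x ≪ 1.3: x ≈ √(6.3 × 10^-5 × 1.3) = 9.05 × 10^-3 M
(x/C₀ = 0.7% < 5%, so the approximation holds.)
pOH = −log(9.05 × 10^-3) = 2.04; pH = 14.00 − 2.04 = 11.96

pH = 11.96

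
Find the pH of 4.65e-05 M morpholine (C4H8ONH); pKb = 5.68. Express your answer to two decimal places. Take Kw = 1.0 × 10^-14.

pH = 8.95

C4H8ONH + H2O ⇌ C4H8ONH2+ + OH-
Kb = 10^(−5.68) = 2.09 × 10^-6
From the ICE table, Kb = [OH-]²/(4.65e-05 − [OH-]) = 2.09 × 10^-6.
Here C₀/Kb ≈ 22.2, so the small-[OH-] approximation fails. Use the quadratic:
[OH-] = (−Kb + √(Kb² + 4·Kb·C₀))/2 = 8.87 × 10^-6 M
pOH = 5.05, so pH = 14.00 − pOH = 8.95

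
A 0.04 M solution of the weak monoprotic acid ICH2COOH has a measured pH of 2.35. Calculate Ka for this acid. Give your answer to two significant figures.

Ka = 5.6 × 10^-4

[H+] = 10^(-2.35) = 4.47 × 10^-3 M
At equilibrium [HA] = 0.04 − 4.47 × 10^-3 = 3.55 × 10^-2 M
Ka = [H+][A-]/[HA] = (4.47 × 10^-3)² / 3.55 × 10^-2 = 5.6 × 10^-4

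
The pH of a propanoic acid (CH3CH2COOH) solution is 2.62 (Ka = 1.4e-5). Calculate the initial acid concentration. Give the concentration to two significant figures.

[H+] = 10^(-2.62) = 2.40 × 10^-3 M = x
Ka = x²/(C₀ − x) ⇒ C₀ = x + x²/Ka
C₀ = 2.40 × 10^-3 + (2.40 × 10^-3)²/(1.4 × 10^-5) = 4.14 × 10^-1 M

C₀ = 4.1 × 10^-1 M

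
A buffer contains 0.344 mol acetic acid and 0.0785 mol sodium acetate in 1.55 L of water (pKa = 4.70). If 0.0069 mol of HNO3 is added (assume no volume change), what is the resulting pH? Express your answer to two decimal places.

pH = 4.01

Added H+ converts CH3COO- to CH3COOH: CH3COOH → 0.351 mol, CH3COO- → 0.0716 mol.
pH = pKa + log([A⁻]/[HA]) = 4.70 + log(0.0716/0.351) = 4.70 -0.690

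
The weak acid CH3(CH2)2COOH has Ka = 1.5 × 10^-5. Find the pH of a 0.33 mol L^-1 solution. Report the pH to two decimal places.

pH = 2.65

CH3(CH2)2COOH ⇌ CH3(CH2)2COO- + H+
Ka = [H+]²/(0.33 − [H+]) = 1.5 × 10^-5
Since Ka ≪ C₀, [H+] ≈ √(Ka·C₀) = 2.22 × 10^-3 M.
([H+]/C₀ = 0.67% < 5%, so the approximation holds.)
pH = −log[H+] = −log(2.22 × 10^-3) = 2.65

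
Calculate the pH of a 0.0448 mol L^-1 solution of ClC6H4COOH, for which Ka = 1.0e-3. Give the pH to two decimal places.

ClC6H4COOH ⇌ ClC6H4COO- + H+
Ka = x²/(0.0448 − x) = 1.0 × 10^-3
Here C₀/Ka ≈ 44.8, so the small-x approximation fails. Use the quadratic:
x = [−0.001 + √(0.001² + 0.000179)]/2 = 6.21 × 10^-3 M
pH = −log(6.21 × 10^-3) = 2.21

pH = 2.21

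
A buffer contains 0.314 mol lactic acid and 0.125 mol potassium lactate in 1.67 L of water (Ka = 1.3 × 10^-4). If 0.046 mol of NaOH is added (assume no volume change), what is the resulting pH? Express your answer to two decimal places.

pH = 3.69

OH- converts CH3CH(OH)COOH to CH3CH(OH)COO-: CH3CH(OH)COOH → 0.268 mol, CH3CH(OH)COO- → 0.171 mol.
pKa = −log(1.3 × 10^-4) = 3.886
pH = pKa + log(n_CH3CH(OH)COO-/n_CH3CH(OH)COOH) = 3.886 + log(0.171/0.268) = 3.886 + (-0.195)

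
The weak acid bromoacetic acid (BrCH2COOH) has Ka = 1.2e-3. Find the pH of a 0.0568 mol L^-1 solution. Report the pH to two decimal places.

BrCH2COOH ⇌ BrCH2COO- + H+
From the ICE table, Ka = x²/(0.0568 − x) = 1.2 × 10^-3.
The 5% rule fails; solving x² + Ka·x − Ka·C₀ = 0 exactly:
x = (−Ka + √(Ka² + 4·Ka·C₀))/2 = 7.68 × 10^-3 M
pH = −log[H+] = −log(7.68 × 10^-3) = 2.11

pH = 2.11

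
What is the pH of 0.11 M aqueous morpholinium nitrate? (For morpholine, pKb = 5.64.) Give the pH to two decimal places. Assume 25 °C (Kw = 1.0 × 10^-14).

pH = 4.66

C4H8ONH2+ is the conjugate acid of the weak base C4H8ONH.
Kb = 10^(−5.64) = 2.29 × 10^-6
Ka = Kw/Kb = 1.0×10^-14 / 2.29 × 10^-6 = 4.37 × 10^-9
From the ICE table, Ka = x²/(0.11 − x) = 4.37 × 10^-9.
Since Ka ≪ C₀, x ≈ √(Ka·C₀) = 2.19 × 10^-5 M.
Check: 0.02% ionized — well under 5%, approximation valid.
pH = −log(2.19 × 10^-5) = 4.66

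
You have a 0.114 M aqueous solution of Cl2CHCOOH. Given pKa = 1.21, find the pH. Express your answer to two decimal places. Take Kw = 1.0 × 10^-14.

Cl2CHCOOH ⇌ Cl2CHCOO- + H+
Ka = 10^(−1.21) = 6.17 × 10^-2
From the ICE table, Ka = x²/(0.114 − x) = 6.17 × 10^-2.
Here C₀/Ka ≈ 1.85, so the small-x approximation fails. Use the quadratic:
x = [−0.0617 + √(0.0617² + 0.0281)]/2 = 5.85 × 10^-2 M
pH = −log(5.85 × 10^-2) = 1.23

pH = 1.23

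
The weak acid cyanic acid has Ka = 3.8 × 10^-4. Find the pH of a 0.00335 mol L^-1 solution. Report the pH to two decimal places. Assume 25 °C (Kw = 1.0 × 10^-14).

pH = 3.02

HOCN ⇌ OCN- + H+
Let x = [H+] at equilibrium. Ka = x²/(0.00335 − x).
The 5% rule fails; solving x² + Ka·x − Ka·C₀ = 0 exactly:
x = (−Ka + √(Ka² + 4·Ka·C₀))/2 = 9.54 × 10^-4 M
pH = −log(9.54 × 10^-4) = 3.02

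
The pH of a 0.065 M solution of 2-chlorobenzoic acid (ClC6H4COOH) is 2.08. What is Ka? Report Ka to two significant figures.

[H+] = 10^(-2.08) = 8.32 × 10^-3 M
At equilibrium [HA] = 0.065 − 8.32 × 10^-3 = 5.67 × 10^-2 M
Ka = [H+][A-]/[HA] = (8.32 × 10^-3)² / 5.67 × 10^-2 = 1.2 × 10^-3

Ka = 1.2 × 10^-3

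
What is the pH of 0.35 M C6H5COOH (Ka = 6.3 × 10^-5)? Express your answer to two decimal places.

pH = 2.33

C6H5COOH ⇌ C6H5COO- + H+
From the ICE table, Ka = [H+]²/(0.35 − [H+]) = 6.3 × 10^-5.
Assume [H+] ≪ 0.35: [H+] ≈ √(6.3 × 10^-5 × 0.35) = 4.70 × 10^-3 M
pH = −log(4.70 × 10^-3) = 2.33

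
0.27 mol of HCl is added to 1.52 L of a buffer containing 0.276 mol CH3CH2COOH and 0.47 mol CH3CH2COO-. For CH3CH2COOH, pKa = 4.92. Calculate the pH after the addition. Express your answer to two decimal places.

Added H+ converts CH3CH2COO- to CH3CH2COOH: CH3CH2COOH → 0.546 mol, CH3CH2COO- → 0.2 mol.
Henderson–Hasselbalch with mole ratio 0.2/0.546: pH = 4.92 + (-0.436)

pH = 4.48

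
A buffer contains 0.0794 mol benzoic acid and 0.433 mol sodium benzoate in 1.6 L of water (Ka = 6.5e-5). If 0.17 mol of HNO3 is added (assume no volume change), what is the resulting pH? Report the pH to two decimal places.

pH = 4.21

Added H+ converts C6H5COO- to C6H5COOH: C6H5COOH → 0.249 mol, C6H5COO- → 0.263 mol.
pKa = −log(6.5 × 10^-5) = 4.187
Henderson–Hasselbalch with mole ratio 0.263/0.249: pH = 4.187 + (+0.024)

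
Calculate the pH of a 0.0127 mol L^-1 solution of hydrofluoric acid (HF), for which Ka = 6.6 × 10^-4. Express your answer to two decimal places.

pH = 2.59

HF ⇌ F- + H+
From the ICE table, Ka = [H+]²/(0.0127 − [H+]) = 6.6 × 10^-4.
[H+] is not negligible relative to C₀; solve [H+]² + 0.00066·[H+] − 8.38e-06 = 0.
[H+] = (−Ka + √(Ka² + 4·Ka·C₀))/2 = 2.58 × 10^-3 M
pH = −log(2.58 × 10^-3) = 2.59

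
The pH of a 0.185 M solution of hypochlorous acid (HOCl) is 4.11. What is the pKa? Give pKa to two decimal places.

pKa = 7.49

[H+] = 10^(-4.11) = 7.76 × 10^-5 M
At equilibrium [HA] = 0.185 − 7.76 × 10^-5 = 1.85 × 10^-1 M
Ka = [H+][A-]/[HA] = (7.76 × 10^-5)² / 1.85 × 10^-1 = 3.26 × 10^-8
pKa = -log(3.26 × 10^-8) = 7.49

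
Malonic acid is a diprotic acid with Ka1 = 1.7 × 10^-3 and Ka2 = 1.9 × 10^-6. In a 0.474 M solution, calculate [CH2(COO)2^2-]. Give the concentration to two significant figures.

1.9 × 10^-6 M

First ionization gives [H+] ≈ [CH2(COOH)COO-] = 2.75 × 10^-2 M.
Second step: Ka2 = [H+][CH2(COO)2^2-]/[CH2(COOH)COO-] ≈ [CH2(COO)2^2-] (since [H+] ≈ [CH2(COOH)COO-]).
So [CH2(COO)2^2-] ≈ Ka2.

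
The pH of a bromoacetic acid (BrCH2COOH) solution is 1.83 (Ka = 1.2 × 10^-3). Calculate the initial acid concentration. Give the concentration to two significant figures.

C₀ = 2.0 × 10^-1 M

[H+] = 10^(-1.83) = 1.48 × 10^-2 M = x
Ka = x²/(C₀ − x) ⇒ C₀ = x + x²/Ka
C₀ = 1.48 × 10^-2 + (1.48 × 10^-2)²/(1.2 × 10^-3) = 1.97 × 10^-1 M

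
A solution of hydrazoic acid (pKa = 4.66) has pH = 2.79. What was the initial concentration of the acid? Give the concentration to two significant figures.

C₀ = 1.2 × 10^-1 M

[H+] = 10^(-2.79) = 1.62 × 10^-3 M = x
Ka = 10^(−4.66) = 2.19 × 10^-5
Ka = x²/(C₀ − x) ⇒ C₀ = x + x²/Ka
C₀ = 1.62 × 10^-3 + (1.62 × 10^-3)²/(2.19 × 10^-5) = 1.21 × 10^-1 M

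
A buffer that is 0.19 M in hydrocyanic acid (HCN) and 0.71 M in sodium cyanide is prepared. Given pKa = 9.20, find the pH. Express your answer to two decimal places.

pH = 9.77

Henderson–Hasselbalch: pH = pKa + log([CN-]/[HCN]) = 9.20 + log(0.71/0.19)
pH = 9.20 + (+0.573) = 9.77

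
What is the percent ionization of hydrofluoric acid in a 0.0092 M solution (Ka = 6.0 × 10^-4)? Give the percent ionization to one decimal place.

22.5%

HF ⇌ F- + H+; let x = [H+] at equilibrium.
Ka = x²/(C₀ − x); solving the quadratic gives x = 2.07 × 10^-3 M.
Fraction ionized = 2.07 × 10^-3 / 0.0092 = 0.2250 → 22.5%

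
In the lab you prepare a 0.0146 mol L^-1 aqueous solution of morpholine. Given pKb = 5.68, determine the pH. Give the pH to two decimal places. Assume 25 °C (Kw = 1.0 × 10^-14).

pH = 10.24

C4H8ONH + H2O ⇌ C4H8ONH2+ + OH-
Kb = 10^(−5.68) = 2.09 × 10^-6
From the ICE table, Kb = x²/(0.0146 − x) = 2.09 × 10^-6.
Neglecting x in the denominator: x = √(2.09 × 10^-6 × 0.0146) = 1.75 × 10^-4 M
(x/C₀ = 1.2% < 5%, so the approximation holds.)
pOH = −log(1.75 × 10^-4) = 3.76; pH = 14.00 − 3.76 = 10.24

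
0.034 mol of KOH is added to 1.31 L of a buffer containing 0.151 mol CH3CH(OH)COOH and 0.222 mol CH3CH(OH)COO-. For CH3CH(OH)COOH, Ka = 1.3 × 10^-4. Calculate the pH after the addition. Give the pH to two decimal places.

pH = 4.23

OH- converts CH3CH(OH)COOH to CH3CH(OH)COO-: CH3CH(OH)COOH → 0.117 mol, CH3CH(OH)COO- → 0.256 mol.
pKa = −log(1.3 × 10^-4) = 3.886
pH = pKa + log(n_CH3CH(OH)COO-/n_CH3CH(OH)COOH) = 3.886 + log(0.256/0.117) = 3.886 + (+0.340)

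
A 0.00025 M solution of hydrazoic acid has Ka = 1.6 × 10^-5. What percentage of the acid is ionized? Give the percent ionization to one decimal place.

22.3%

HN3 ⇌ N3- + H+; let x = [H+] at equilibrium.
Ka = x²/(C₀ − x); solving the quadratic gives x = 5.57 × 10^-5 M.
Fraction ionized = 5.57 × 10^-5 / 0.00025 = 0.2228 → 22.3%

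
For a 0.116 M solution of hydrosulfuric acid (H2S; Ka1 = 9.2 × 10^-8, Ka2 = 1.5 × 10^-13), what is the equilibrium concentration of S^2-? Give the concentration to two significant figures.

First ionization gives [H+] ≈ [HS-] = 1.03 × 10^-4 M.
Second step: Ka2 = [H+][S^2-]/[HS-] ≈ [S^2-] (since [H+] ≈ [HS-]).
So [S^2-] ≈ Ka2.

1.5 × 10^-13 M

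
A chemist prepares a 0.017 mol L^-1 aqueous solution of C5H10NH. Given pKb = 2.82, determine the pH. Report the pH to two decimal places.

pH = 11.64

C5H10NH + H2O ⇌ C5H10NH2+ + OH-
Kb = 10^(−2.82) = 1.51 × 10^-3
Kb = [OH-]²/(0.017 − [OH-]) = 1.51 × 10^-3
Here C₀/Kb ≈ 11.3, so the small-[OH-] approximation fails. Use the quadratic:
[OH-] = (−Kb + √(Kb² + 4·Kb·C₀))/2 = 4.37 × 10^-3 M
pOH = −log(4.37 × 10^-3) = 2.36; pH = 14.00 − 2.36 = 11.64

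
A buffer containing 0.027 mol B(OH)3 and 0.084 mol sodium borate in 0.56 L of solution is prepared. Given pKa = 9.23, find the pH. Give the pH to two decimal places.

Using pH = pKa + log([base]/[acid]) with [base]/[acid] = 0.084/0.027:
pH = 9.23 + (+0.493) = 9.72

pH = 9.72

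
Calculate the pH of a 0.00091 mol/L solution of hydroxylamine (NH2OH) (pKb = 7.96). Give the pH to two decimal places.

pH = 8.50

NH2OH + H2O ⇌ NH3OH+ + OH-
Kb = 10^(−7.96) = 1.10 × 10^-8
Kb = [OH-]²/(0.00091 − [OH-]) = 1.10 × 10^-8
Assume [OH-] ≪ 0.00091: [OH-] ≈ √(1.10 × 10^-8 × 0.00091) = 3.16 × 10^-6 M
pOH = −log(3.16 × 10^-6) = 5.50; pH = 14.00 − 5.50 = 8.50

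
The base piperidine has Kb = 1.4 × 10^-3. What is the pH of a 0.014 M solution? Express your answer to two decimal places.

C5H10NH + H2O ⇌ C5H10NH2+ + OH-
From the ICE table, Kb = [OH-]²/(0.014 − [OH-]) = 1.4 × 10^-3.
The 5% rule fails; solving [OH-]² + Kb·[OH-] − Kb·C₀ = 0 exactly:
[OH-] = [−0.0014 + √(0.0014² + 7.84e-05)]/2 = 3.78 × 10^-3 M
pOH = −log(3.78 × 10^-3) = 2.42; pH = 14.00 − 2.42 = 11.58

pH = 11.58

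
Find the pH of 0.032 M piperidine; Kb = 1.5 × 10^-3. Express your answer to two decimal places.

pH = 11.79

C5H10NH + H2O ⇌ C5H10NH2+ + OH-
From the ICE table, Kb = x²/(0.032 − x) = 1.5 × 10^-3.
x is not negligible relative to C₀; solve x² + 0.0015·x − 4.8e-05 = 0.
x = (−Kb + √(Kb² + 4·Kb·C₀))/2 = 6.22 × 10^-3 M
pOH = −log(6.22 × 10^-3) = 2.21; pH = 14.00 − 2.21 = 11.79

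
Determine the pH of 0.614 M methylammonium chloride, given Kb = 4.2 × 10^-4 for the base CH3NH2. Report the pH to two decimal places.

CH3NH3+ is the conjugate acid of the weak base CH3NH2.
Ka = Kw/Kb = 1.0×10^-14 / 4.2 × 10^-4 = 2.38 × 10^-11
Ka = [H+]²/(0.614 − [H+]) = 2.38 × 10^-11
Neglecting [H+] in the denominator: [H+] = √(2.38 × 10^-11 × 0.614) = 3.82 × 10^-6 M
pH = −log[H+] = −log(3.82 × 10^-6) = 5.42

pH = 5.42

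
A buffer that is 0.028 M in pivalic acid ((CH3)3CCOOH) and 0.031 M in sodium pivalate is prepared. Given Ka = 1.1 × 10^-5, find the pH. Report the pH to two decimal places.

pKa = −log(1.1 × 10^-5) = 4.959
Henderson–Hasselbalch: pH = pKa + log([(CH3)3CCOO-]/[(CH3)3CCOOH]) = 4.959 + log(0.031/0.028)
pH = 4.959 + (+0.044) = 5.00

pH = 5.00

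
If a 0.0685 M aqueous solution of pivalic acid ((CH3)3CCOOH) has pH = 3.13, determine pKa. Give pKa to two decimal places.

pKa = 5.09

[H+] = 10^(-3.13) = 7.41 × 10^-4 M
At equilibrium [HA] = 0.0685 − 7.41 × 10^-4 = 6.78 × 10^-2 M
Ka = [H+][A-]/[HA] = (7.41 × 10^-4)² / 6.78 × 10^-2 = 8.10 × 10^-6
pKa = -log(8.10 × 10^-6) = 5.09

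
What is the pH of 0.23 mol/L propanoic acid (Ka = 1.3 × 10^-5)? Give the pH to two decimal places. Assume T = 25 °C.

CH3CH2COOH ⇌ CH3CH2COO- + H+
From the ICE table, Ka = x²/(0.23 − x) = 1.3 × 10^-5.
Assume x ≪ 0.23: x ≈ √(1.3 × 10^-5 × 0.23) = 1.73 × 10^-3 M
Check: 0.75% ionized — well under 5%, approximation valid.
pH = −log(1.73 × 10^-3) = 2.76

pH = 2.76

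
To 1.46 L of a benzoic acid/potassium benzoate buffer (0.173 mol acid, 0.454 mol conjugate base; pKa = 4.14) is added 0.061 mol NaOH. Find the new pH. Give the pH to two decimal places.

After neutralization: n(C6H5COOH) = 0.112 mol, n(C6H5COO-) = 0.515 mol.
Henderson–Hasselbalch with mole ratio 0.515/0.112: pH = 4.14 + (+0.663)

pH = 4.80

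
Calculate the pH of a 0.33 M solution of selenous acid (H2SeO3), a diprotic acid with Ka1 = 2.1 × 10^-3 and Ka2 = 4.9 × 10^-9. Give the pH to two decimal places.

pH = 1.60

Ka1 ≫ Ka2, so treat the first dissociation as the only significant source of H+.
Ka1 = x²/(0.33 − x) = 2.1 × 10^-3
Solving the quadratic: x = (−Ka1 + √(Ka1² + 4·Ka1·C₀))/2 = 2.53 × 10^-2 M
pH = −log(2.53 × 10^-2) = 1.60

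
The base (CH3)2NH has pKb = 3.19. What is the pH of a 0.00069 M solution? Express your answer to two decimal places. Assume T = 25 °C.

pH = 10.62

(CH3)2NH + H2O ⇌ (CH3)2NH2+ + OH-
Kb = 10^(−3.19) = 6.46 × 10^-4
From the ICE table, Kb = x²/(0.00069 − x) = 6.46 × 10^-4.
The 5% rule fails; solving x² + Kb·x − Kb·C₀ = 0 exactly:
x = [−0.000646 + √(0.000646² + 1.78e-06)]/2 = 4.19 × 10^-4 M
pOH = −log(4.19 × 10^-4) = 3.38; pH = 14.00 − 3.38 = 10.62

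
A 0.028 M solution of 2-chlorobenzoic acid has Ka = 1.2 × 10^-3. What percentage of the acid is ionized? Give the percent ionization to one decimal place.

ClC6H4COOH ⇌ ClC6H4COO- + H+; let x = [H+] at equilibrium.
Ka = x²/(C₀ − x); solving the quadratic gives x = 5.23 × 10^-3 M.
Fraction ionized = 5.23 × 10^-3 / 0.028 = 0.1868 → 18.7%

18.7%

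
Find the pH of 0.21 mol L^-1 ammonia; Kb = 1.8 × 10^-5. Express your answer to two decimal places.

pH = 11.29

NH3 + H2O ⇌ NH4+ + OH-
Kb = [OH-]²/(0.21 − [OH-]) = 1.8 × 10^-5
Assume [OH-] ≪ 0.21: [OH-] ≈ √(1.8 × 10^-5 × 0.21) = 1.94 × 10^-3 M
Check: 0.93% ionized — well under 5%, approximation valid.
pOH = −log(1.94 × 10^-3) = 2.71; pH = 14.00 − 2.71 = 11.29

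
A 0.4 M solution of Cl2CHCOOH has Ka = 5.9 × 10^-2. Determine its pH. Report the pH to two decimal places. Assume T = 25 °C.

pH = 0.90

Cl2CHCOOH ⇌ Cl2CHCOO- + H+
Ka = [H+]²/(0.4 − [H+]) = 5.9 × 10^-2
Here C₀/Ka ≈ 6.78, so the small-[H+] approximation fails. Use the quadratic:
[H+] = [−0.059 + √(0.059² + 0.0944)]/2 = 1.27 × 10^-1 M
pH = −log(1.27 × 10^-1) = 0.90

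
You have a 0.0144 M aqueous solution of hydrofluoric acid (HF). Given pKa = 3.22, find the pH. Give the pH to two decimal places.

pH = 2.58

HF ⇌ F- + H+
Ka = 10^(−3.22) = 6.03 × 10^-4
From the ICE table, Ka = x²/(0.0144 − x) = 6.03 × 10^-4.
x is not negligible relative to C₀; solve x² + 0.000603·x − 8.68e-06 = 0.
x = (−Ka + √(Ka² + 4·Ka·C₀))/2 = 2.66 × 10^-3 M
pH = −log[H+] = −log(2.66 × 10^-3) = 2.58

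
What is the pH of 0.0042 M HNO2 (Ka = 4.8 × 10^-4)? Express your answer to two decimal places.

HNO2 ⇌ NO2- + H+
From the ICE table, Ka = x²/(0.0042 − x) = 4.8 × 10^-4.
Here C₀/Ka ≈ 8.75, so the small-x approximation fails. Use the quadratic:
x = (−Ka + √(Ka² + 4·Ka·C₀))/2 = 1.20 × 10^-3 M
pH = −log(1.20 × 10^-3) = 2.92

pH = 2.92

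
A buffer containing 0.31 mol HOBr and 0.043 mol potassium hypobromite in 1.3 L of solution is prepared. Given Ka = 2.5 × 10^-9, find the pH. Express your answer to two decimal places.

pKa = −log(2.5 × 10^-9) = 8.602
Using pH = pKa + log([base]/[acid]) with [base]/[acid] = 0.043/0.31:
pH = 8.602 + (-0.858) = 7.74

pH = 7.74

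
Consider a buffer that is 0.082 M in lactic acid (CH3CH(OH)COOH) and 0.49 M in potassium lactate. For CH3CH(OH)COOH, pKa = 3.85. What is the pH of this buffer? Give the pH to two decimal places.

pH = 4.63

pH = pKa + log([A⁻]/[HA]) = 3.85 + log(0.49/0.082)
pH = 3.85 + (+0.776) = 4.63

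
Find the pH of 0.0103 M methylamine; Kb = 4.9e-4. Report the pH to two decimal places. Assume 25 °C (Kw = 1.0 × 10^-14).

CH3NH2 + H2O ⇌ CH3NH3+ + OH-
Kb = [OH-]²/(0.0103 − [OH-]) = 4.9 × 10^-4
Here C₀/Kb ≈ 21, so the small-[OH-] approximation fails. Use the quadratic:
[OH-] = (−Kb + √(Kb² + 4·Kb·C₀))/2 = 2.01 × 10^-3 M
pOH = 2.70, so pH = 14.00 − pOH = 11.30

pH = 11.30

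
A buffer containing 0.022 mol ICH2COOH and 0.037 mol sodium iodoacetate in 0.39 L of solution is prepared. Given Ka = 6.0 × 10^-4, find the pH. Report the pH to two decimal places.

pKa = −log(6.0 × 10^-4) = 3.222
Henderson–Hasselbalch: pH = pKa + log([ICH2COO-]/[ICH2COOH]) = 3.222 + log(0.037/0.022)
pH = 3.222 + (+0.226) = 3.45

pH = 3.45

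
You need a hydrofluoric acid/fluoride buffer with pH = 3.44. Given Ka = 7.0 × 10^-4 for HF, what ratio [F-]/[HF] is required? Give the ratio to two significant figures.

pKa = -log(7.0 × 10^-4) = 3.155
pH = pKa + log(r) ⇒ log(r) = 3.44 − 3.155 = +0.285
r = [F-]/[HF] = 10^(+0.285) = 1.93

ratio = 1.9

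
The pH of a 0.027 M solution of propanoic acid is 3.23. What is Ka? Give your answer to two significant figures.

[H+] = 10^(-3.23) = 5.89 × 10^-4 M
At equilibrium [HA] = 0.027 − 5.89 × 10^-4 = 2.64 × 10^-2 M
Ka = [H+][A-]/[HA] = (5.89 × 10^-4)² / 2.64 × 10^-2 = 1.3 × 10^-5

Ka = 1.3 × 10^-5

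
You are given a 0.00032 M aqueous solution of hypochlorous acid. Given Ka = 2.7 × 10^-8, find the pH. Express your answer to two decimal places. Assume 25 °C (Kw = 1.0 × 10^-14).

pH = 5.53

HOCl ⇌ OCl- + H+
From the ICE table, Ka = [H+]²/(0.00032 − [H+]) = 2.7 × 10^-8.
Assume [H+] ≪ 0.00032: [H+] ≈ √(2.7 × 10^-8 × 0.00032) = 2.94 × 10^-6 M
([H+]/C₀ = 0.92% < 5%, so the approximation holds.)
pH = −log[H+] = −log(2.94 × 10^-6) = 5.53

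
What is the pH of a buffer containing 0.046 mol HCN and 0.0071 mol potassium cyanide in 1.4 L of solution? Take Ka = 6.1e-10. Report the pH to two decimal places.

pKa = −log(6.1 × 10^-10) = 9.215
Henderson–Hasselbalch: pH = pKa + log([CN-]/[HCN]) = 9.215 + log(0.0071/0.046)
pH = 9.215 + (-0.811) = 8.40

pH = 8.40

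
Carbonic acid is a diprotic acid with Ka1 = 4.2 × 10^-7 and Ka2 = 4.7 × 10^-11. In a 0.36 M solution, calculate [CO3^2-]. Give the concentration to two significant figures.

4.7 × 10^-11 M

First ionization gives [H+] ≈ [HCO3-] = 3.89 × 10^-4 M.
Second step: Ka2 = [H+][CO3^2-]/[HCO3-] ≈ [CO3^2-] (since [H+] ≈ [HCO3-]).
So [CO3^2-] ≈ Ka2.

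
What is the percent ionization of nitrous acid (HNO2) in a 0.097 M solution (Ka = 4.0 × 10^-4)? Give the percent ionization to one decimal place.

HNO2 ⇌ NO2- + H+; let x = [H+] at equilibrium.
Solve x² + 0.0004x − 3.88e-05 = 0 → x = 6.03 × 10^-3 M
Fraction ionized = 6.03 × 10^-3 / 0.097 = 0.0622 → 6.2%

6.2%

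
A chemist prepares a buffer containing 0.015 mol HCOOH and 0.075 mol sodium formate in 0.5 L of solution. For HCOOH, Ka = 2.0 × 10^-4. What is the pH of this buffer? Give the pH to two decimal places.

pH = 4.40

pKa = −log(2.0 × 10^-4) = 3.699
Henderson–Hasselbalch: pH = pKa + log([HCOO-]/[HCOOH]) = 3.699 + log(0.075/0.015)
pH = 3.699 + (+0.699) = 4.40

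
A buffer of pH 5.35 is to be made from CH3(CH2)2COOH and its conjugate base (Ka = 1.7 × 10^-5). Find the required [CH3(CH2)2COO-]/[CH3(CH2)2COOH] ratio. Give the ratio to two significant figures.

pKa = -log(1.7 × 10^-5) = 4.770
pH = pKa + log(r) ⇒ log(r) = 5.35 − 4.770 = +0.580
r = [CH3(CH2)2COO-]/[CH3(CH2)2COOH] = 10^(+0.580) = 3.8

ratio = 3.8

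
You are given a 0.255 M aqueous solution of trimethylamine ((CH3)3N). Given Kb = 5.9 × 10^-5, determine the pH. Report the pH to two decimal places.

(CH3)3N + H2O ⇌ (CH3)3NH+ + OH-
Kb = [OH-]²/(0.255 − [OH-]) = 5.9 × 10^-5
Assume [OH-] ≪ 0.255: [OH-] ≈ √(5.9 × 10^-5 × 0.255) = 3.88 × 10^-3 M
Check: 1.5% ionized — well under 5%, approximation valid.
pOH = −log(3.88 × 10^-3) = 2.41; pH = 14.00 − 2.41 = 11.59

pH = 11.59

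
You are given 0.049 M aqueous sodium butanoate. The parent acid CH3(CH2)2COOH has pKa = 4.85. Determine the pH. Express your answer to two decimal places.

pH = 8.77

CH3(CH2)2COO- is the conjugate base of the weak acid CH3(CH2)2COOH.
Ka = 10^(−4.85) = 1.41 × 10^-5
Kb = Kw/Ka = 1.0×10^-14 / 1.41 × 10^-5 = 7.09 × 10^-10
From the ICE table, Kb = [OH-]²/(0.049 − [OH-]) = 7.09 × 10^-10.
Assume [OH-] ≪ 0.049: [OH-] ≈ √(7.09 × 10^-10 × 0.049) = 5.89 × 10^-6 M
pOH = 5.23, so pH = 14.00 − pOH = 8.77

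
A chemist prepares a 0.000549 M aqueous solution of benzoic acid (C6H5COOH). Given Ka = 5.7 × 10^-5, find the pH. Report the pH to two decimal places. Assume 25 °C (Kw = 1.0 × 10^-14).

pH = 3.82

C6H5COOH ⇌ C6H5COO- + H+
Let x = [H+] at equilibrium. Ka = x²/(0.000549 − x).
The 5% rule fails; solving x² + Ka·x − Ka·C₀ = 0 exactly:
x = [−5.7e-05 + √(5.7e-05² + 1.25e-07)]/2 = 1.51 × 10^-4 M
pH = −log(1.51 × 10^-4) = 3.82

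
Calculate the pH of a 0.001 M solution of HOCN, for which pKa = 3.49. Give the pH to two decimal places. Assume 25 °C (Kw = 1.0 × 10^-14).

HOCN ⇌ OCN- + H+
Ka = 10^(−3.49) = 3.24 × 10^-4
Ka = [H+]²/(0.001 − [H+]) = 3.24 × 10^-4
[H+] is not negligible relative to C₀; solve [H+]² + 0.000324·[H+] − 3.24e-07 = 0.
[H+] = (−Ka + √(Ka² + 4·Ka·C₀))/2 = 4.30 × 10^-4 M
pH = −log[H+] = −log(4.30 × 10^-4) = 3.37

pH = 3.37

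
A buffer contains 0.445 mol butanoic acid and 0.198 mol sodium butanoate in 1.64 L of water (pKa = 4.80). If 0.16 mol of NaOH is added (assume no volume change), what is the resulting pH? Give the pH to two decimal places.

After neutralization: n(CH3(CH2)2COOH) = 0.285 mol, n(CH3(CH2)2COO-) = 0.358 mol.
pH = pKa + log(n_CH3(CH2)2COO-/n_CH3(CH2)2COOH) = 4.80 + log(0.358/0.285) = 4.80 + (+0.099)

pH = 4.90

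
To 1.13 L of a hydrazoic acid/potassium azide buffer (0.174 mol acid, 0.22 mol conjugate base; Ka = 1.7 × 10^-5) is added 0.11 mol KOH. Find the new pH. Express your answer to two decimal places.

pH = 5.48

OH- converts HN3 to N3-: HN3 → 0.064 mol, N3- → 0.33 mol.
pKa = −log(1.7 × 10^-5) = 4.770
pH = pKa + log([A⁻]/[HA]) = 4.770 + log(0.33/0.064) = 4.770 +0.712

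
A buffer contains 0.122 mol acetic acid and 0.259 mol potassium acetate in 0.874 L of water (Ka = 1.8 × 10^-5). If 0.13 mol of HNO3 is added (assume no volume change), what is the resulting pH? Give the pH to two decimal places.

Added H+ converts CH3COO- to CH3COOH: CH3COOH → 0.252 mol, CH3COO- → 0.129 mol.
pKa = −log(1.8 × 10^-5) = 4.745
pH = pKa + log(n_CH3COO-/n_CH3COOH) = 4.745 + log(0.129/0.252) = 4.745 + (-0.291)

pH = 4.45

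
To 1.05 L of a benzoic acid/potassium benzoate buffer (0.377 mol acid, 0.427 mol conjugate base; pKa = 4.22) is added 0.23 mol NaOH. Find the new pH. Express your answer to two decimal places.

After neutralization: n(C6H5COOH) = 0.147 mol, n(C6H5COO-) = 0.657 mol.
pH = pKa + log(n_C6H5COO-/n_C6H5COOH) = 4.22 + log(0.657/0.147) = 4.22 + (+0.650)

pH = 4.87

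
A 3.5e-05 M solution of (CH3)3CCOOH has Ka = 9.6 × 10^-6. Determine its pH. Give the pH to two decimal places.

pH = 4.85

(CH3)3CCOOH ⇌ (CH3)3CCOO- + H+
From the ICE table, Ka = [H+]²/(3.5e-05 − [H+]) = 9.6 × 10^-6.
The 5% rule fails; solving [H+]² + Ka·[H+] − Ka·C₀ = 0 exactly:
[H+] = [−9.6e-06 + √(9.6e-06² + 1.34e-09)]/2 = 1.41 × 10^-5 M
pH = −log(1.41 × 10^-5) = 4.85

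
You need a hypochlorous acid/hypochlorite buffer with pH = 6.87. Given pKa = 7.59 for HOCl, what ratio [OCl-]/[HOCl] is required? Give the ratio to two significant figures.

pH = pKa + log(r) ⇒ log(r) = 6.87 − 7.59 = -0.72
r = [OCl-]/[HOCl] = 10^(-0.72) = 0.191

ratio = 0.19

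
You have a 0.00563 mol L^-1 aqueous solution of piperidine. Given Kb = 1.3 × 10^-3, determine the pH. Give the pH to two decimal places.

C5H10NH + H2O ⇌ C5H10NH2+ + OH-
Kb = x²/(0.00563 − x) = 1.3 × 10^-3
Here C₀/Kb ≈ 4.33, so the small-x approximation fails. Use the quadratic:
x = [−0.0013 + √(0.0013² + 2.93e-05)]/2 = 2.13 × 10^-3 M
pOH = −log(2.13 × 10^-3) = 2.67; pH = 14.00 − 2.67 = 11.33

pH = 11.33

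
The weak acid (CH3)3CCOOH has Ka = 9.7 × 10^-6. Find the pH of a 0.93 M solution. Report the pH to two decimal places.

(CH3)3CCOOH ⇌ (CH3)3CCOO- + H+
Ka = [H+]²/(0.93 − [H+]) = 9.7 × 10^-6
Assume [H+] ≪ 0.93: [H+] ≈ √(9.7 × 10^-6 × 0.93) = 3.00 × 10^-3 M
pH = −log(3.00 × 10^-3) = 2.52

pH = 2.52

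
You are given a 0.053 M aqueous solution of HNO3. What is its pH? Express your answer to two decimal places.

HNO3 is a strong acid and dissociates completely, so [H+] = 0.053 M.
pH = -log(0.053) = 1.28

pH = 1.28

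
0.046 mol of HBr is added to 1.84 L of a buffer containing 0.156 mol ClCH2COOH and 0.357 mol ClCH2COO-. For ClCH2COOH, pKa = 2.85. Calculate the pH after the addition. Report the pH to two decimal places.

Added H+ converts ClCH2COO- to ClCH2COOH: ClCH2COOH → 0.202 mol, ClCH2COO- → 0.311 mol.
Henderson–Hasselbalch with mole ratio 0.311/0.202: pH = 2.85 + (+0.187)

pH = 3.04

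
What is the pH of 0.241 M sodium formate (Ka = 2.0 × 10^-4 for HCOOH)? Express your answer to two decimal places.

HCOO- is the conjugate base of the weak acid HCOOH.
Kb = Kw/Ka = 1.0×10^-14 / 2.0 × 10^-4 = 5.00 × 10^-11
From the ICE table, Kb = [OH-]²/(0.241 − [OH-]) = 5.00 × 10^-11.
Since Kb ≪ C₀, [OH-] ≈ √(Kb·C₀) = 3.47 × 10^-6 M.
pOH = −log(3.47 × 10^-6) = 5.46; pH = 14.00 − 5.46 = 8.54

pH = 8.54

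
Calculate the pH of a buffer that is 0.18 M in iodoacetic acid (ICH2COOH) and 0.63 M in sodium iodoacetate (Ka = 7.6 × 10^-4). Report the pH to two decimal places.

pH = 3.66

pKa = −log(7.6 × 10^-4) = 3.119
Henderson–Hasselbalch: pH = pKa + log([ICH2COO-]/[ICH2COOH]) = 3.119 + log(0.63/0.18)
pH = 3.119 + (+0.544) = 3.66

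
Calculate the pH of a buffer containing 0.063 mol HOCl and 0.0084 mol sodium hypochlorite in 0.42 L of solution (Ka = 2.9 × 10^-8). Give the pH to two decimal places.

pKa = −log(2.9 × 10^-8) = 7.538
Using pH = pKa + log([base]/[acid]) with [base]/[acid] = 0.0084/0.063:
pH = 7.538 + (-0.875) = 6.66

pH = 6.66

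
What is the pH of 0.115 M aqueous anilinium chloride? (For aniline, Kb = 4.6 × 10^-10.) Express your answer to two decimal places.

C6H5NH3+ is the conjugate acid of the weak base C6H5NH2.
Ka = Kw/Kb = 1.0×10^-14 / 4.6 × 10^-10 = 2.17 × 10^-5
From the ICE table, Ka = [H+]²/(0.115 − [H+]) = 2.17 × 10^-5.
Assume [H+] ≪ 0.115: [H+] ≈ √(2.17 × 10^-5 × 0.115) = 1.58 × 10^-3 M
Check: 1.4% ionized — well under 5%, approximation valid.
pH = −log(1.58 × 10^-3) = 2.80

pH = 2.80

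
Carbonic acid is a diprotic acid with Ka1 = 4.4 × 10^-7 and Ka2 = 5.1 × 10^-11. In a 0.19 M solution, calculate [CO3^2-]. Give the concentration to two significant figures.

First ionization gives [H+] ≈ [HCO3-] = 2.89 × 10^-4 M.
Second step: Ka2 = [H+][CO3^2-]/[HCO3-] ≈ [CO3^2-] (since [H+] ≈ [HCO3-]).
So [CO3^2-] ≈ Ka2.

5.1 × 10^-11 M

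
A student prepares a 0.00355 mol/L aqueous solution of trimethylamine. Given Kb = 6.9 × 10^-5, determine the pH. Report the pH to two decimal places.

pH = 10.66

(CH3)3N + H2O ⇌ (CH3)3NH+ + OH-
From the ICE table, Kb = [OH-]²/(0.00355 − [OH-]) = 6.9 × 10^-5.
[OH-] is not negligible relative to C₀; solve [OH-]² + 6.9e-05·[OH-] − 2.45e-07 = 0.
[OH-] = [−6.9e-05 + √(6.9e-05² + 9.8e-07)]/2 = 4.62 × 10^-4 M
pOH = −log(4.62 × 10^-4) = 3.34; pH = 14.00 − 3.34 = 10.66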